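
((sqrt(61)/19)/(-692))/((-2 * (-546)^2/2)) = sqrt(61)/3919629168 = 0.00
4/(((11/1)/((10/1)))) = 40/11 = 3.64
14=14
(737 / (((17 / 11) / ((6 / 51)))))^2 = 3147.64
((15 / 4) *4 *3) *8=360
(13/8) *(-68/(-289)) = 13/34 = 0.38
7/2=3.50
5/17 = 0.29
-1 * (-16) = 16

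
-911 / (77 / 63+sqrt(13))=90189 / 932 - 73791 * sqrt(13) / 932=-188.70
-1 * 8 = -8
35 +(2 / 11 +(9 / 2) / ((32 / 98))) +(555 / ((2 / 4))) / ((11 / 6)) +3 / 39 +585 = 5671927 / 4576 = 1239.49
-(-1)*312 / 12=26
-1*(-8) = 8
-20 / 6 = -10 / 3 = -3.33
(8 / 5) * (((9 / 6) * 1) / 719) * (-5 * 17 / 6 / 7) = -0.01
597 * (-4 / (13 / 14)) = -33432 / 13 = -2571.69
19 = 19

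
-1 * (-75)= 75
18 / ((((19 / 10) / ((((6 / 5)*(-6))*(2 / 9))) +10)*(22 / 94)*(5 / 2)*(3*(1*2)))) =32 / 55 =0.58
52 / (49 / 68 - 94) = -3536 / 6343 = -0.56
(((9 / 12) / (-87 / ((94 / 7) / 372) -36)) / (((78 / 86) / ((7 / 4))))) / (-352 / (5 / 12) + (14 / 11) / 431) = 335354635 / 478878239616192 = 0.00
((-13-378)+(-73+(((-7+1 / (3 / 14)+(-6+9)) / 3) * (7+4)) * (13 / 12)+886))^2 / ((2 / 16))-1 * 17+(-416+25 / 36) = 4205385485 / 2916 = 1442176.09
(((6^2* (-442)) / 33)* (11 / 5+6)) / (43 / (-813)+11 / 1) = -44199558 / 122375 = -361.18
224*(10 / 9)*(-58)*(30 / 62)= -649600 / 93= -6984.95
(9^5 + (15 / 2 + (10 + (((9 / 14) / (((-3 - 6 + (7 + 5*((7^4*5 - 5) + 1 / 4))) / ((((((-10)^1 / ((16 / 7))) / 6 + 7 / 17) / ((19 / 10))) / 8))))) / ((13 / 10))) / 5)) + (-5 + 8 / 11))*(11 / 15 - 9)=-108246687450470027 / 221704428660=-488247.75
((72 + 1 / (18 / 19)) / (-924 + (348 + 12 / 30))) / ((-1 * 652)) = 6575 / 33776208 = 0.00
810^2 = 656100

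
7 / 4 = 1.75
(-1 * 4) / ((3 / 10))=-40 / 3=-13.33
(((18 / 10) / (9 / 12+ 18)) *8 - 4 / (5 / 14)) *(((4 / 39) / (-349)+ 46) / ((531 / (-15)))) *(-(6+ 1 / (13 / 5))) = -67764271664 / 782972775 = -86.55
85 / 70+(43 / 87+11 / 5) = 23803 / 6090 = 3.91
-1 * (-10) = 10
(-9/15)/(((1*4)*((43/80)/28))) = -336/43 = -7.81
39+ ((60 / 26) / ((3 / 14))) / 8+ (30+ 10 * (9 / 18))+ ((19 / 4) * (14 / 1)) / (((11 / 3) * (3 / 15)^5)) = 8115462 / 143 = 56751.48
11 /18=0.61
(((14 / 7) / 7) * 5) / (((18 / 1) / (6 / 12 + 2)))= 25 / 126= 0.20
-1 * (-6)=6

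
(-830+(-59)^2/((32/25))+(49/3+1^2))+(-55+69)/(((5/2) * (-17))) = 15557327/8160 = 1906.54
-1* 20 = -20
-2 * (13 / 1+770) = -1566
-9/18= -1/2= -0.50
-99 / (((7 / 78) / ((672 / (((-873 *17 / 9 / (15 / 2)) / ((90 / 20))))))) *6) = 4169880 / 1649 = 2528.73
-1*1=-1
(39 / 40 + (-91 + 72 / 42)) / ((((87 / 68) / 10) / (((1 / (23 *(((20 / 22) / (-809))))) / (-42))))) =-3740774741 / 5882940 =-635.87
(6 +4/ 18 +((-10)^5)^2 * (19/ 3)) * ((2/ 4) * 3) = 95000000009.33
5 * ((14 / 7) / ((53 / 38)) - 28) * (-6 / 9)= 14080 / 159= 88.55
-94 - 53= -147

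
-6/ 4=-3/ 2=-1.50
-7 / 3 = -2.33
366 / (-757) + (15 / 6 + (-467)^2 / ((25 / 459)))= 151555792739 / 37850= 4004116.06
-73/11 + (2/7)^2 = -3533/539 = -6.55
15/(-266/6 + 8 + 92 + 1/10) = 450/1673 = 0.27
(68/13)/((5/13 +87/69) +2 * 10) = 391/1618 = 0.24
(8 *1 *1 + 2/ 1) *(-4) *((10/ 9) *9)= -400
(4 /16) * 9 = 9 /4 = 2.25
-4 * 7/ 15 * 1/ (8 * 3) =-7/ 90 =-0.08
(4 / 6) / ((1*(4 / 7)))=7 / 6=1.17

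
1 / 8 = 0.12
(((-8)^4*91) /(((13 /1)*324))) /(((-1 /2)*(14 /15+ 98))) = -2560 /1431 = -1.79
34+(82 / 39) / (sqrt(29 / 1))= 82* sqrt(29) / 1131+34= 34.39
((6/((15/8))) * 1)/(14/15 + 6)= 6/13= 0.46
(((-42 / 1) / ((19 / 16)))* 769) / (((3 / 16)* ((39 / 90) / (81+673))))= -4795607040 / 19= -252400370.53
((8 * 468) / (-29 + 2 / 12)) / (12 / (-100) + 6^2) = -14400 / 3979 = -3.62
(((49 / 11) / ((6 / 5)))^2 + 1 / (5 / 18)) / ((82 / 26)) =4920929 / 892980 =5.51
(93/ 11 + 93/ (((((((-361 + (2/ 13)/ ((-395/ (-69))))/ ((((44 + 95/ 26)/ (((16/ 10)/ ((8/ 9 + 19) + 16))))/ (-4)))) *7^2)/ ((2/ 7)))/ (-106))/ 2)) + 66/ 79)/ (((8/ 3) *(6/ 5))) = -239358824106365/ 10102785773696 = -23.69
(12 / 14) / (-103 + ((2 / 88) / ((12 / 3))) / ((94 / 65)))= -0.01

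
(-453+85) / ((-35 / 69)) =25392 / 35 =725.49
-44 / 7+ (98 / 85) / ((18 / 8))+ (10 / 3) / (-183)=-1891826 / 326655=-5.79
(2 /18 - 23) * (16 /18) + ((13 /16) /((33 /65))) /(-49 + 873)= -238976737 /11746944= -20.34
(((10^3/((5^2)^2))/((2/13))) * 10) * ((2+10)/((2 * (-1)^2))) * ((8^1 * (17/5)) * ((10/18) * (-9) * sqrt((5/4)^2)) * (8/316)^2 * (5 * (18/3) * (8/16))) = -1019.84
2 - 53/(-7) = 67/7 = 9.57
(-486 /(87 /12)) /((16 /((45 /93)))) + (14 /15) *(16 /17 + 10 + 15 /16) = 5538261 /611320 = 9.06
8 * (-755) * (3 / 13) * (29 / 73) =-525480 / 949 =-553.72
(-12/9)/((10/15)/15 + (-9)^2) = -60/3647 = -0.02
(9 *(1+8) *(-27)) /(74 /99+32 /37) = -8010981 /5906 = -1356.41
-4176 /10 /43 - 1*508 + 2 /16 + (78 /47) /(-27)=-376620047 /727560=-517.65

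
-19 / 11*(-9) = 171 / 11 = 15.55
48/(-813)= -16/271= -0.06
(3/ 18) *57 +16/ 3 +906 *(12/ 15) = 22189/ 30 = 739.63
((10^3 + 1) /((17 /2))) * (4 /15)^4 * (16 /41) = 8200192 /35285625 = 0.23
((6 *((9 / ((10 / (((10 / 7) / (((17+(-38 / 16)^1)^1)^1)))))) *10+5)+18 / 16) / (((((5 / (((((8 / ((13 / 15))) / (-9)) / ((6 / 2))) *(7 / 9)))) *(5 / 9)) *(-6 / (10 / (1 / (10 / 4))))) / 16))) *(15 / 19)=183.39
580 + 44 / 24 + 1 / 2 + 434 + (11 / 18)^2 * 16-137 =71710 / 81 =885.31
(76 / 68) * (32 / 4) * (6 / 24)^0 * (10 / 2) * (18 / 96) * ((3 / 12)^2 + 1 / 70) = 2451 / 3808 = 0.64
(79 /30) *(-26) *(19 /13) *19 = -28519 /15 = -1901.27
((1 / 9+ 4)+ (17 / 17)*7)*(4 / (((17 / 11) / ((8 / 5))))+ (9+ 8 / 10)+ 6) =11300 / 51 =221.57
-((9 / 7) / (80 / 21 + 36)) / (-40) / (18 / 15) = 9 / 13376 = 0.00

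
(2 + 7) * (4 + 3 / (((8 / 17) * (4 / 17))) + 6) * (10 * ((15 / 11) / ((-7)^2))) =801225 / 8624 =92.91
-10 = -10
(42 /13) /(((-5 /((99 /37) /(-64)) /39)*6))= 2079 /11840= 0.18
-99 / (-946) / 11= 9 / 946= 0.01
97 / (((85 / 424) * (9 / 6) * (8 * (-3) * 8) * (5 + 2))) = -5141 / 21420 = -0.24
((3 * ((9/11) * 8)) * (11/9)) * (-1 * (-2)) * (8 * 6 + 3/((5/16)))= 13824/5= 2764.80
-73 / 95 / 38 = -73 / 3610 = -0.02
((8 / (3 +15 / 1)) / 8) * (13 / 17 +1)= 5 / 51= 0.10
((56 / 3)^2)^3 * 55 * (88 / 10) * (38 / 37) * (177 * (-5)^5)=-104582532359782400000 / 8991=-11631913286595751.31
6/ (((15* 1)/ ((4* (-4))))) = -32/ 5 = -6.40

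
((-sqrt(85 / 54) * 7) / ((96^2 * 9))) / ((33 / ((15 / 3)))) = -35 * sqrt(510) / 49268736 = -0.00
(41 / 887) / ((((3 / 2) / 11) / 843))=253462 / 887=285.75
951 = 951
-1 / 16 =-0.06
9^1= 9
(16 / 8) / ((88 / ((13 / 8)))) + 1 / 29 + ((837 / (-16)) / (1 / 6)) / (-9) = 356733 / 10208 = 34.95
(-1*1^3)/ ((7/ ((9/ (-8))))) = 9/ 56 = 0.16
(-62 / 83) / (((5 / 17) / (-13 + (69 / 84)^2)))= 5092401 / 162680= 31.30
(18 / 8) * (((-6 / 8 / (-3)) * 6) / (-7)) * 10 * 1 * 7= -135 / 4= -33.75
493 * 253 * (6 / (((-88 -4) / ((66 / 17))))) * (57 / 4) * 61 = -109807137 / 4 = -27451784.25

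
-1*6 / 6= -1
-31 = -31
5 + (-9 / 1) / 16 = 71 / 16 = 4.44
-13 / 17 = -0.76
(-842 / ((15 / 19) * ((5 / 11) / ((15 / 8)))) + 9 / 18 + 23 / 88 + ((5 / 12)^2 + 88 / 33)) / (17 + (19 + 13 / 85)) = -591857023 / 4867632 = -121.59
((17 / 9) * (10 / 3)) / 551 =170 / 14877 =0.01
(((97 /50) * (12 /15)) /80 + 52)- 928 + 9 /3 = -4364903 /5000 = -872.98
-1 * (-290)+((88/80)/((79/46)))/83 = 9507903/32785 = 290.01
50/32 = 25/16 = 1.56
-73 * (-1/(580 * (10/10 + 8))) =73/5220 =0.01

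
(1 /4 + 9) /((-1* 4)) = -37 /16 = -2.31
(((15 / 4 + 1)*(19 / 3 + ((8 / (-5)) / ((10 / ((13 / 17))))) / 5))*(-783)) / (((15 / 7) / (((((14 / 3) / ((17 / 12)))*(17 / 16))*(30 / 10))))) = -9772855029 / 85000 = -114974.77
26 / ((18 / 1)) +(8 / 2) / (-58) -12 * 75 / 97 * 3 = -669877 / 25317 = -26.46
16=16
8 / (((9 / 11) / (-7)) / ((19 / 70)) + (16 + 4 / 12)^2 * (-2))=-0.01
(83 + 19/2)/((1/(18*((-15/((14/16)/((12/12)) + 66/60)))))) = -999000/79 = -12645.57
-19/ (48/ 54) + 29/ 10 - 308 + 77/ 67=-871873/ 2680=-325.33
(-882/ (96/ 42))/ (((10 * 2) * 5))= -3.86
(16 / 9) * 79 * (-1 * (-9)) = 1264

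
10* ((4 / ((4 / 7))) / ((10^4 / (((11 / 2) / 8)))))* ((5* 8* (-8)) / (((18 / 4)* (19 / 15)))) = -77 / 285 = -0.27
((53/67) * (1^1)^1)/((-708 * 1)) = -53/47436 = -0.00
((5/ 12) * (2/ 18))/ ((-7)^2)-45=-238135/ 5292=-45.00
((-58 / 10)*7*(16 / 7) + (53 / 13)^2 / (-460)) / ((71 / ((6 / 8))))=-21651243 / 22078160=-0.98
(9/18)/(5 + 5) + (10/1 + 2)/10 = 5/4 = 1.25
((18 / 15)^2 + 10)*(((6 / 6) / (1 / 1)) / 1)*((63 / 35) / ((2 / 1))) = 1287 / 125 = 10.30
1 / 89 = 0.01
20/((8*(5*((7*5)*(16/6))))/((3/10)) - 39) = 180/111649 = 0.00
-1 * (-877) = 877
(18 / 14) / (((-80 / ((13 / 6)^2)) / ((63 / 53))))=-1521 / 16960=-0.09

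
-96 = -96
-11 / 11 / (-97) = 1 / 97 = 0.01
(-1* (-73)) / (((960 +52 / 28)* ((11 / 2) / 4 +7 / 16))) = 8176 / 195257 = 0.04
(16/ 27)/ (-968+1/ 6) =-0.00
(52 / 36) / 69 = 13 / 621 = 0.02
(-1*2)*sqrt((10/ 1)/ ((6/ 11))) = -2*sqrt(165)/ 3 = -8.56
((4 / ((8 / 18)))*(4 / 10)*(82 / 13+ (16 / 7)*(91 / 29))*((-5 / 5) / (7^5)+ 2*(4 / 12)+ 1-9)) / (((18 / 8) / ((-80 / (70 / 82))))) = 469597306112 / 31681195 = 14822.59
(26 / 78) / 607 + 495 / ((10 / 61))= 10997021 / 3642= 3019.50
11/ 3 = 3.67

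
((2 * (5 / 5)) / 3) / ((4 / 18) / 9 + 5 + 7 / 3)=27 / 298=0.09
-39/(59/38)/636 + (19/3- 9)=-50773/18762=-2.71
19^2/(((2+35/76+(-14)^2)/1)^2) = 2085136/227496889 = 0.01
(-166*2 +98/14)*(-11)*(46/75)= 6578/3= 2192.67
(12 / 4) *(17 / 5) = 51 / 5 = 10.20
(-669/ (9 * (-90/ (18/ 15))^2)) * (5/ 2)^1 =-223/ 6750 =-0.03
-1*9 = -9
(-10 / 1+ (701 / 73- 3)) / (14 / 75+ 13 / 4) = -0.99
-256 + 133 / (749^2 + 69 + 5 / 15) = -430901617 / 1683211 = -256.00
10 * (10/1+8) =180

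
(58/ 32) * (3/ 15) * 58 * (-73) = -61393/ 40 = -1534.82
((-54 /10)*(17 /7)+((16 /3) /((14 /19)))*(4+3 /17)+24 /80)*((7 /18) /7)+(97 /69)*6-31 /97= 1302135263 /143364060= 9.08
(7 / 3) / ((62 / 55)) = 385 / 186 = 2.07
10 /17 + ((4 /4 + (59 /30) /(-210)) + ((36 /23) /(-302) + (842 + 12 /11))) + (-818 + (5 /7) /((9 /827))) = 92.30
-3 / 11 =-0.27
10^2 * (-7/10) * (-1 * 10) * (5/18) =1750/9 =194.44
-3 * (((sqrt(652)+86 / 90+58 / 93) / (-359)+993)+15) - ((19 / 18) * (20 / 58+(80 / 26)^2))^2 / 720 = -5238438413119706609 / 1732210047331920+6 * sqrt(163) / 359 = -3023.92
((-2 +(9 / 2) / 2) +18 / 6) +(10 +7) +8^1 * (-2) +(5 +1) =41 / 4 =10.25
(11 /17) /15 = 11 /255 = 0.04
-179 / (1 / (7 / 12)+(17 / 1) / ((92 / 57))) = -115276 / 7887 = -14.62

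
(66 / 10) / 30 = 11 / 50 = 0.22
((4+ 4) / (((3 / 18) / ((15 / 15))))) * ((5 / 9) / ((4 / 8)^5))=2560 / 3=853.33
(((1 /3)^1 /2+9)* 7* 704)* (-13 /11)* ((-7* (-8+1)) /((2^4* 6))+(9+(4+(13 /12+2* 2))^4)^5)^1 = -785609691340148435753329.40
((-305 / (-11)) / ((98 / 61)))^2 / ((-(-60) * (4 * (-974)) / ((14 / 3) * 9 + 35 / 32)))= -13638153385 / 248364576768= -0.05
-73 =-73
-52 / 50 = -26 / 25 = -1.04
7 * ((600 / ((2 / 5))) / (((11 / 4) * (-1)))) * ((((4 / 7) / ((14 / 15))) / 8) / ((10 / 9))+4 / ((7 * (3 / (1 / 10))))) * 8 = -18800 / 7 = -2685.71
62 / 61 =1.02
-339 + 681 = 342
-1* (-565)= 565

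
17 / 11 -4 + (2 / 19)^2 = -9703 / 3971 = -2.44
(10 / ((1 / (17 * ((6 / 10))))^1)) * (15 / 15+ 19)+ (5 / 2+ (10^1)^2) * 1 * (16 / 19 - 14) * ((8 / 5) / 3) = 75280 / 57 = 1320.70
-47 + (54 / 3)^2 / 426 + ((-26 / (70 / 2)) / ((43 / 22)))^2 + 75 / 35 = -43.95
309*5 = 1545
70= 70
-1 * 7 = -7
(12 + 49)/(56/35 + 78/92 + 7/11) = 154330/7803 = 19.78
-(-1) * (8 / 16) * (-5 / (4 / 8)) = -5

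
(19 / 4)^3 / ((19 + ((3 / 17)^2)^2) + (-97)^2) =572870539 / 50395908416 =0.01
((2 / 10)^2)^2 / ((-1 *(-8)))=1 / 5000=0.00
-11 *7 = -77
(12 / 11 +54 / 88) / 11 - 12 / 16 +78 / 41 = 6486 / 4961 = 1.31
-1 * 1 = -1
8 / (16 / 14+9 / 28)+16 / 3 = 10.80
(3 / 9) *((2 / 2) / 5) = 1 / 15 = 0.07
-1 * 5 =-5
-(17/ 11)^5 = -8.82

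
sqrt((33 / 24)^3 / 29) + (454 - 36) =11*sqrt(638) / 928 + 418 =418.30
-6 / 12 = -1 / 2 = -0.50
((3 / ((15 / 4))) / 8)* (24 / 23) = 12 / 115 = 0.10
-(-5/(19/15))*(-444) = -33300/19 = -1752.63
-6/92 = -3/46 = -0.07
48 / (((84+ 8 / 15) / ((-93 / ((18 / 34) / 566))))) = -56457.16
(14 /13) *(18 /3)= 84 /13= 6.46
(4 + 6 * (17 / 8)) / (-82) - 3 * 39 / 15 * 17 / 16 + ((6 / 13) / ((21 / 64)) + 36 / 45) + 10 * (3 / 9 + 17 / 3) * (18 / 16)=61.21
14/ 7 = 2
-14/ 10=-7/ 5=-1.40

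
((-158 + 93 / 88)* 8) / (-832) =1.51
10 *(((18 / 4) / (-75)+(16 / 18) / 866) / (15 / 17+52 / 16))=-781388 / 5475285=-0.14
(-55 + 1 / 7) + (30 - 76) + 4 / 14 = -704 / 7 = -100.57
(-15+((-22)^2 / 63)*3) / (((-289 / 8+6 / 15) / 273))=-87880 / 1429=-61.50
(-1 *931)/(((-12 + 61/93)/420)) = 7272972/211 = 34469.06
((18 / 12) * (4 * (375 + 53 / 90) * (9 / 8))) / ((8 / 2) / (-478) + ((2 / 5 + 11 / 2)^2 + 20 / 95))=72.41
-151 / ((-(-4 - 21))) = -151 / 25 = -6.04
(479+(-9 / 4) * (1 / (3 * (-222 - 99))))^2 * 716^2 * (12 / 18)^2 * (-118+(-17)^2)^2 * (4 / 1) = 70006530964193189136 / 11449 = 6114641537618411.14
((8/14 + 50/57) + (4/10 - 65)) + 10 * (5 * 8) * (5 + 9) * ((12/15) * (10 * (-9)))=-804509987/1995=-403263.15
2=2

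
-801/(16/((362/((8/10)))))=-724905/32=-22653.28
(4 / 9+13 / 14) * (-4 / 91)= -346 / 5733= -0.06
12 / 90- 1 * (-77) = 77.13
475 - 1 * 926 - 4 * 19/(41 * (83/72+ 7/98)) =-11447251/25297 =-452.51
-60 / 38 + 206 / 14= 1747 / 133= 13.14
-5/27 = -0.19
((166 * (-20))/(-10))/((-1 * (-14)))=166/7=23.71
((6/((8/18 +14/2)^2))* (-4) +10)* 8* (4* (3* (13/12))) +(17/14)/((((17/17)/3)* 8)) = 995.42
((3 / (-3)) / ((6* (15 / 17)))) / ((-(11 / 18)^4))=99144 / 73205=1.35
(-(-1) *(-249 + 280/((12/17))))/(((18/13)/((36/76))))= 5759/114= 50.52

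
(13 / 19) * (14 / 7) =26 / 19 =1.37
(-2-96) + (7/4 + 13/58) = -11139/116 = -96.03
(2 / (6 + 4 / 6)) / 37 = 3 / 370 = 0.01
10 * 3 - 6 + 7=31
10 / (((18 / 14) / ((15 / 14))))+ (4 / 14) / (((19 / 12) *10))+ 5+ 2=30626 / 1995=15.35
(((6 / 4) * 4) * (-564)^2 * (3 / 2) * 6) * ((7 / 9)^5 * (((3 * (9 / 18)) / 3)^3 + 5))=6088772732 / 243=25056677.91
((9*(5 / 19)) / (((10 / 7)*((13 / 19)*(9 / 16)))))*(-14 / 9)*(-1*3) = 784 / 39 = 20.10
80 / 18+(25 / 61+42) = 25723 / 549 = 46.85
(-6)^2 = 36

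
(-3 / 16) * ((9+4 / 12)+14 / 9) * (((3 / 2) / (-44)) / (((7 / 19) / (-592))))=-4921 / 44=-111.84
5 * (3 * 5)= 75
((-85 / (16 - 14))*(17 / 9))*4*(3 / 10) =-289 / 3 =-96.33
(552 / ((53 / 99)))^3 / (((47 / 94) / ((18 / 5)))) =7892738327.14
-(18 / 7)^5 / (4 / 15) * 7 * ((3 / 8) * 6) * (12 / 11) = -191318760 / 26411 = -7243.90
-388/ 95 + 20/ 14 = -1766/ 665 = -2.66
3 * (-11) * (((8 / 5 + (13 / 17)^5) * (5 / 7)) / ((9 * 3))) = -2307437 / 1419857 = -1.63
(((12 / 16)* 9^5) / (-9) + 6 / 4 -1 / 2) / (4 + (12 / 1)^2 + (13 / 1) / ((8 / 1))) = -39358 / 1197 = -32.88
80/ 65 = 16/ 13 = 1.23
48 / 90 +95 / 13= 1529 / 195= 7.84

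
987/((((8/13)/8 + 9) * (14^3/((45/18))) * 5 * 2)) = 1833/185024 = 0.01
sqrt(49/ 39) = 7*sqrt(39)/ 39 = 1.12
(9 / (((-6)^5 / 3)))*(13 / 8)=-13 / 2304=-0.01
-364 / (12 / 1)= -91 / 3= -30.33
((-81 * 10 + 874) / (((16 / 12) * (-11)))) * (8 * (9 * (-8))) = 27648 / 11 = 2513.45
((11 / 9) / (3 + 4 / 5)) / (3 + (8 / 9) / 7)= 385 / 3743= 0.10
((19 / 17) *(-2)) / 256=-19 / 2176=-0.01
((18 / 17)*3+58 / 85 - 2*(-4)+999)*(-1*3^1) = -257769 / 85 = -3032.58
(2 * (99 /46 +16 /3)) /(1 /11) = 11363 /69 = 164.68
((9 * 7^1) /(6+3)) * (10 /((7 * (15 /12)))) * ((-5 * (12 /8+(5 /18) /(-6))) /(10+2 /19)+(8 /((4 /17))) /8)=73213 /2592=28.25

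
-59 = -59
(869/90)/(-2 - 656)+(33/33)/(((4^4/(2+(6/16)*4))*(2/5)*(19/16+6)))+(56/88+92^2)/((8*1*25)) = 50717218829/1198612800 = 42.31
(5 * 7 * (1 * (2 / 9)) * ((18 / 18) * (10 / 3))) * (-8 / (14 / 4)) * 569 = -33718.52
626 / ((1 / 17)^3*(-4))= -1537769 / 2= -768884.50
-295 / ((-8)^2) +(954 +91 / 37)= 2253981 / 2368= 951.85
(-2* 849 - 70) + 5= -1763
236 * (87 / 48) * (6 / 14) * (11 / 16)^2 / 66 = 18821 / 14336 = 1.31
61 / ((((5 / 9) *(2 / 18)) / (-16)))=-79056 / 5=-15811.20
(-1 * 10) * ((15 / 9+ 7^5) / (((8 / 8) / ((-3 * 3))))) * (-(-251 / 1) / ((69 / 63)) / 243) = 885984820 / 621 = 1426706.63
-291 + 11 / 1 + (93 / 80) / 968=-21683107 / 77440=-280.00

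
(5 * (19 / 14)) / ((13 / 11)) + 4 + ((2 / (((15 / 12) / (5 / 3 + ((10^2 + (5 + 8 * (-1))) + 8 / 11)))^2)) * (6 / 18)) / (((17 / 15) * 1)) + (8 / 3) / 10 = 62825531833 / 16846830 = 3729.22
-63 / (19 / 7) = -441 / 19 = -23.21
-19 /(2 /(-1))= 19 /2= 9.50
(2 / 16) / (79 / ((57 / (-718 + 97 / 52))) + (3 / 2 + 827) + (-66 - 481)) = -247 / 1405010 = -0.00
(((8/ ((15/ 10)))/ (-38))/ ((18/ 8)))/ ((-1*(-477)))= -32/ 244701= -0.00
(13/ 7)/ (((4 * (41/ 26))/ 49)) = 1183/ 82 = 14.43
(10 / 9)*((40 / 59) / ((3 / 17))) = 6800 / 1593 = 4.27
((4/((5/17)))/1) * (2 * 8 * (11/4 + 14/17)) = 3888/5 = 777.60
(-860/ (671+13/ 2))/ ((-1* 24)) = 43/ 813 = 0.05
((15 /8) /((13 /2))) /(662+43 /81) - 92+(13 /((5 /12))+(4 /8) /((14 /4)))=-1184871763 /19534060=-60.66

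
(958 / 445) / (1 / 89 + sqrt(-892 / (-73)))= -69934 / 35327295 + 170524 * sqrt(16279) / 35327295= 0.61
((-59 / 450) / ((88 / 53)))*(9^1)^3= -253287 / 4400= -57.57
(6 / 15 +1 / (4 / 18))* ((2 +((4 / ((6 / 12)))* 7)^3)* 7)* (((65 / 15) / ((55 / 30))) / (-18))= -391540331 / 495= -790990.57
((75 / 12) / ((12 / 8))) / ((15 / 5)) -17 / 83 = 1.18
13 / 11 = 1.18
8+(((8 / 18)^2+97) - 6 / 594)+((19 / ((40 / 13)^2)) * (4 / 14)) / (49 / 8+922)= 1640144633 / 15592500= 105.19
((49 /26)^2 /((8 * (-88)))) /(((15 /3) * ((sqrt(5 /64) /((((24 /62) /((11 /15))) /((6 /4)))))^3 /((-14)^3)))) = 182154534912 * sqrt(5) /73712735239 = 5.53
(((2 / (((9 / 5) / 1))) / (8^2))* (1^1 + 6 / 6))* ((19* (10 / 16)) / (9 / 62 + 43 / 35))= 515375 / 1717056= 0.30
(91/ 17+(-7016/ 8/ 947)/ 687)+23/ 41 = 2681116589/ 453460533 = 5.91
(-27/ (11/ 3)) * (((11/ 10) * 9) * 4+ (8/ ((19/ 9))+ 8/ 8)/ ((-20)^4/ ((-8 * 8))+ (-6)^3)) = -118226871/ 405460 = -291.59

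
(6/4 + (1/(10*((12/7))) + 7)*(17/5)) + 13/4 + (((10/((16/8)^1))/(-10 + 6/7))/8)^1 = 1101311/38400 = 28.68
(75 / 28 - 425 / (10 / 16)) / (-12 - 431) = 18965 / 12404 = 1.53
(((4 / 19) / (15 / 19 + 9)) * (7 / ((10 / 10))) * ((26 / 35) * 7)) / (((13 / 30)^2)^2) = 1512000 / 68107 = 22.20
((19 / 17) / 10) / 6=19 / 1020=0.02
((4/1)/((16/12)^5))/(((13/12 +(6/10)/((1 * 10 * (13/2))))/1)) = 236925/272704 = 0.87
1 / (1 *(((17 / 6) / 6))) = 36 / 17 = 2.12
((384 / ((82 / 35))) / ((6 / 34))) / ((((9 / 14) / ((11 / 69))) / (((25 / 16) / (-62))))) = -4581500 / 789291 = -5.80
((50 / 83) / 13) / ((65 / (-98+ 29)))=-690 / 14027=-0.05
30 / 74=0.41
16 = 16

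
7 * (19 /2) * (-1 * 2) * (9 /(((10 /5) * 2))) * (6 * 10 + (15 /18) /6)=-287945 /16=-17996.56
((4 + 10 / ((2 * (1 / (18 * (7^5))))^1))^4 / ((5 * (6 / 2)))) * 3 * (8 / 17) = 41881807740507428012943488 / 85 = 492727149888322682505217.50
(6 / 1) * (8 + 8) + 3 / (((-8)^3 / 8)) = 6141 / 64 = 95.95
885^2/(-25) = -31329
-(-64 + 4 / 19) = 1212 / 19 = 63.79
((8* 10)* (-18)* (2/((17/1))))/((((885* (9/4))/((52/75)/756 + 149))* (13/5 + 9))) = -1.09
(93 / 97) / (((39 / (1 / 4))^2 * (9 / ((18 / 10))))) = 31 / 3934320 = 0.00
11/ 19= 0.58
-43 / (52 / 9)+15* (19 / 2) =7023 / 52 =135.06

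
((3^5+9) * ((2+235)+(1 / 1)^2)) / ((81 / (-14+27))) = 86632 / 9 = 9625.78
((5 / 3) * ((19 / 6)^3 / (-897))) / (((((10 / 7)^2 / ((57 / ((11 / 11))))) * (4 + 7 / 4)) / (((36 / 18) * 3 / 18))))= -6385729 / 66844440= -0.10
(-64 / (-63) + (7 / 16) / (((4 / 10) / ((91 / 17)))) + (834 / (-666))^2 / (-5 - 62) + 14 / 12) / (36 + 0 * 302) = 8397328199 / 37722367872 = 0.22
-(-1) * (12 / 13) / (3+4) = 12 / 91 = 0.13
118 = 118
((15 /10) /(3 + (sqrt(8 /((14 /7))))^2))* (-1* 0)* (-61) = 0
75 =75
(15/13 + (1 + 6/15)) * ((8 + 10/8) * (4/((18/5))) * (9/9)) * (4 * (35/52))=107485/1521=70.67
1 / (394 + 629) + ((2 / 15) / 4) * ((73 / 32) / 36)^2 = 0.00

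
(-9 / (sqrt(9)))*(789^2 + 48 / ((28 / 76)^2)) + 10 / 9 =-824062649 / 441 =-1868622.79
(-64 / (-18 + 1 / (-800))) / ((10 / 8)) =40960 / 14401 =2.84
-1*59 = -59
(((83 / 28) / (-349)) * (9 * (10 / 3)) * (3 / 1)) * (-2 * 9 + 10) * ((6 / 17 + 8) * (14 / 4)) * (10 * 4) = 42429600 / 5933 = 7151.46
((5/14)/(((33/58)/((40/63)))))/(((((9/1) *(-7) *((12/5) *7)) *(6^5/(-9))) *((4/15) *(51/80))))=90625/35349644484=0.00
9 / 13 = 0.69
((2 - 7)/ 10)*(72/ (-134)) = 18/ 67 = 0.27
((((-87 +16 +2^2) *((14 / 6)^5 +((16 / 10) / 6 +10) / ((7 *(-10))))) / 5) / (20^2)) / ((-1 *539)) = 7023007 / 1637212500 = 0.00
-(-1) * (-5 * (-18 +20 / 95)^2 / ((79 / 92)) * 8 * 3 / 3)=-420417920 / 28519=-14741.68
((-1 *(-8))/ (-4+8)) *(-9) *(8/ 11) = -144/ 11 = -13.09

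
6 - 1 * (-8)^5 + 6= 32780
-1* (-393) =393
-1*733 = -733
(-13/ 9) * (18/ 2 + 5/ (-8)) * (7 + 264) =-236041/ 72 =-3278.35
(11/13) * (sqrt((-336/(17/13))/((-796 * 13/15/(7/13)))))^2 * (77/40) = 0.33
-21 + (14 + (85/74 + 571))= 41821/74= 565.15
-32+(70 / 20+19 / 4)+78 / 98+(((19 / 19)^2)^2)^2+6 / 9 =-12517 / 588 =-21.29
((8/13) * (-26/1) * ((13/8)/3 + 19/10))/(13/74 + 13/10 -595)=0.07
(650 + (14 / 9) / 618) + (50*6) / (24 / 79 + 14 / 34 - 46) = 108815810869 / 169132077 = 643.38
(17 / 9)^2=289 / 81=3.57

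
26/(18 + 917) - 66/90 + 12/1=31681/2805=11.29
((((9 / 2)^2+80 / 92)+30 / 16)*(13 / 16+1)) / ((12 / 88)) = 1349689 / 4416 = 305.64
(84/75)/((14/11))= 22/25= 0.88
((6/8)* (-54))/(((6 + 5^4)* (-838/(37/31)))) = 2997/32784236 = 0.00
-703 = -703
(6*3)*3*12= 648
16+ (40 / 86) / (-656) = 16.00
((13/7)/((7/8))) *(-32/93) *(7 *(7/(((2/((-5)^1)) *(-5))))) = -1664/93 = -17.89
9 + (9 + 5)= 23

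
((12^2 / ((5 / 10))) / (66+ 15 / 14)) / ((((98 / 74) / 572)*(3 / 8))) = 10835968 / 2191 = 4945.67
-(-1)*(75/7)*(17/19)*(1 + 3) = 5100/133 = 38.35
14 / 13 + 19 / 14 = 443 / 182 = 2.43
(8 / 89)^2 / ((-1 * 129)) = -0.00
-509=-509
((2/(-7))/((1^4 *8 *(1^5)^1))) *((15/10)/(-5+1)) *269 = 807/224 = 3.60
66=66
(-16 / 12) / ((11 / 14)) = -56 / 33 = -1.70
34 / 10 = 17 / 5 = 3.40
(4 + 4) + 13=21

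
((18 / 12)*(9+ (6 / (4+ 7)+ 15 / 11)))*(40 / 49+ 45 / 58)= 407250 / 15631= 26.05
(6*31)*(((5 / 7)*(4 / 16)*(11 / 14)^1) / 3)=8.70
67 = 67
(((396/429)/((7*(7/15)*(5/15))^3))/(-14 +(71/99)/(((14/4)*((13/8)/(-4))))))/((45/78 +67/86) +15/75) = -30257691750/955114633081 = -0.03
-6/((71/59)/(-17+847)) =-293820/71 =-4138.31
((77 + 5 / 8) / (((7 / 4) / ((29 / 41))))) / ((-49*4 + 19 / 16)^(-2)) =174969843201 / 146944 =1190724.65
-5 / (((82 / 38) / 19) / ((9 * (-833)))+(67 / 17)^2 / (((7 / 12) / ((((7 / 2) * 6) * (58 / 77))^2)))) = -0.00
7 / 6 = 1.17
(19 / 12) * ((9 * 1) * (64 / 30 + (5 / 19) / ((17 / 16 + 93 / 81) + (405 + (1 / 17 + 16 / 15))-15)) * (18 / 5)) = 109.47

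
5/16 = 0.31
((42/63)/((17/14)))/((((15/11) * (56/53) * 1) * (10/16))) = 2332/3825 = 0.61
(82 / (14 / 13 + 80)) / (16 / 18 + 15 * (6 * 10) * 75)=0.00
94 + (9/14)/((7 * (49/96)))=226126/2401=94.18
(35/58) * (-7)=-245/58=-4.22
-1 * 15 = -15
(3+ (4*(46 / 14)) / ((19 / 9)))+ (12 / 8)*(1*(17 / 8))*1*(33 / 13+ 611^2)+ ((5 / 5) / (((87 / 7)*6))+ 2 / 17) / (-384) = 7011074401234837 / 5891768064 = 1189978.00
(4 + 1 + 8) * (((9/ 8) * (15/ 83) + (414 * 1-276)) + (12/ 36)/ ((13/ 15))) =1196291/ 664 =1801.64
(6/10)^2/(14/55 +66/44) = 198/965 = 0.21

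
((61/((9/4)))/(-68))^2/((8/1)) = 3721/187272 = 0.02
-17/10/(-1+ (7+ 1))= -17/70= -0.24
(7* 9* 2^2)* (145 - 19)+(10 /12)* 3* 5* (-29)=62779 /2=31389.50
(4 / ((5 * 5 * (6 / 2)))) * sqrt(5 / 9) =4 * sqrt(5) / 225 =0.04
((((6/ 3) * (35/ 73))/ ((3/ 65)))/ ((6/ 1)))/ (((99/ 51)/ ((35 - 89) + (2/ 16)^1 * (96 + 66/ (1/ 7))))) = 270725/ 9636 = 28.10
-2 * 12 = -24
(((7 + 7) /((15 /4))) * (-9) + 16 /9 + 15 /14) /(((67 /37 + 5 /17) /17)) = -207155489 /834120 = -248.35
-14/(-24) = 7/12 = 0.58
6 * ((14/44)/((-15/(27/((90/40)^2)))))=-112/165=-0.68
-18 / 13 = -1.38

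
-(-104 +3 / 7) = 725 / 7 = 103.57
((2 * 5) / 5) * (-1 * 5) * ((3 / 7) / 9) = -10 / 21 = -0.48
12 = 12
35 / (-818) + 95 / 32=38295 / 13088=2.93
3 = 3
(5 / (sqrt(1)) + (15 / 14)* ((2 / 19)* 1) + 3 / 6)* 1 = 1493 / 266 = 5.61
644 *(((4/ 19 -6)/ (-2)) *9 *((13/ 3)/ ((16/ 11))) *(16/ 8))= 3798795/ 38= 99968.29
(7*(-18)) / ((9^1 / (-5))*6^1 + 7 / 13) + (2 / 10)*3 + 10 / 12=274381 / 20010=13.71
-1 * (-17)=17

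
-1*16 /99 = -16 /99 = -0.16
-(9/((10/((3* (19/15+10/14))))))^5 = -4377.13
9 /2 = 4.50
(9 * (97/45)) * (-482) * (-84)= 3927336/5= 785467.20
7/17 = 0.41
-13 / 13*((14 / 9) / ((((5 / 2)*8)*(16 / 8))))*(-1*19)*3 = 133 / 60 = 2.22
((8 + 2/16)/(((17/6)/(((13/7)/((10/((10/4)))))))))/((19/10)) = 12675/18088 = 0.70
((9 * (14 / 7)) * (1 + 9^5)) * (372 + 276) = 688759200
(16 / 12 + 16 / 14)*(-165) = -2860 / 7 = -408.57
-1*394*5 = -1970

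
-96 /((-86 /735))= 35280 /43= 820.47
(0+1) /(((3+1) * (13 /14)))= 0.27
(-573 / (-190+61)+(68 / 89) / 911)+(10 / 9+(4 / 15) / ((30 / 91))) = 554572381 / 87159925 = 6.36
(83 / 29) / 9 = 83 / 261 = 0.32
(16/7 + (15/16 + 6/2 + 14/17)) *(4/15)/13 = 13417/92820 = 0.14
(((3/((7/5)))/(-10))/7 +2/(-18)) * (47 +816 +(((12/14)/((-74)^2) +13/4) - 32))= -3997309625/33808824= -118.23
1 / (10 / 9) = 0.90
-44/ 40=-11/ 10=-1.10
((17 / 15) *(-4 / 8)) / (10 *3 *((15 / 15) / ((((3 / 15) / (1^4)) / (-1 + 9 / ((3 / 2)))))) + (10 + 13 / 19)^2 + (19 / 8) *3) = -24548 / 37743735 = -0.00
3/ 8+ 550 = 550.38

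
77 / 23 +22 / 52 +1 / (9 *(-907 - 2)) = 3.77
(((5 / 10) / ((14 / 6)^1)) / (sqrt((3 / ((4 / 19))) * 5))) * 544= 13.81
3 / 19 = 0.16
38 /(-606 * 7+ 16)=-19 /2113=-0.01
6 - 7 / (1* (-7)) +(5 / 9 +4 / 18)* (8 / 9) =623 / 81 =7.69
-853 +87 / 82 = -69859 / 82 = -851.94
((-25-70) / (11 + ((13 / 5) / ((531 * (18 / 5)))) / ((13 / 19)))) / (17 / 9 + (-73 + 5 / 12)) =0.12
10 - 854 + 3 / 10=-8437 / 10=-843.70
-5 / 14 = -0.36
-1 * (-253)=253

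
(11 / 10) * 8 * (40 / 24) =44 / 3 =14.67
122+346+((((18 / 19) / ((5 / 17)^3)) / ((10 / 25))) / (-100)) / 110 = 2445255783 / 5225000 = 467.99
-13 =-13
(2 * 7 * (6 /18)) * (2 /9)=28 /27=1.04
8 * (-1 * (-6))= 48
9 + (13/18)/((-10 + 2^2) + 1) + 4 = 1157/90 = 12.86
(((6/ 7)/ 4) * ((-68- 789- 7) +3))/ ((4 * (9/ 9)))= -369/ 8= -46.12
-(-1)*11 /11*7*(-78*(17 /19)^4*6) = -273614796 /130321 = -2099.54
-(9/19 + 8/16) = -37/38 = -0.97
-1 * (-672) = 672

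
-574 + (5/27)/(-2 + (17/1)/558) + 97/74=-572.78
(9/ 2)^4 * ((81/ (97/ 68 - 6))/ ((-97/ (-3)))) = -27103491/ 120668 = -224.61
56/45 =1.24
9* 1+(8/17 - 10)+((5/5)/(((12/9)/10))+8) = 509/34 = 14.97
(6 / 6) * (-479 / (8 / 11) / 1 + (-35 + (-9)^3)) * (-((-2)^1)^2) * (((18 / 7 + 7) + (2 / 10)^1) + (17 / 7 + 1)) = 375573 / 5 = 75114.60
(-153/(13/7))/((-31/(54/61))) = 57834/24583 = 2.35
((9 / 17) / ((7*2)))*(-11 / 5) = -99 / 1190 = -0.08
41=41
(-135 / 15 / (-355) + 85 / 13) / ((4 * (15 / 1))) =7573 / 69225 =0.11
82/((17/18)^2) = 26568/289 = 91.93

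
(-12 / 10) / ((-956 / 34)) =51 / 1195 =0.04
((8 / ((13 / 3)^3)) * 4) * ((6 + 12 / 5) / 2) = 18144 / 10985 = 1.65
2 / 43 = 0.05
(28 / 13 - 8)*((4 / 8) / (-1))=38 / 13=2.92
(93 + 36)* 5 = 645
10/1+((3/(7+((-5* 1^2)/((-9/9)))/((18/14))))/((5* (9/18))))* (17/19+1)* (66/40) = 240769/23275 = 10.34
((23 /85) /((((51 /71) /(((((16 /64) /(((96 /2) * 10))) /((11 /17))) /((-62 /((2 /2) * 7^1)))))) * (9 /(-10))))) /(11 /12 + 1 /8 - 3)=-11431 /588511440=-0.00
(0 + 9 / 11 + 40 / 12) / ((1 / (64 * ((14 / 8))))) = 15344 / 33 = 464.97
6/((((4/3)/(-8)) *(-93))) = 0.39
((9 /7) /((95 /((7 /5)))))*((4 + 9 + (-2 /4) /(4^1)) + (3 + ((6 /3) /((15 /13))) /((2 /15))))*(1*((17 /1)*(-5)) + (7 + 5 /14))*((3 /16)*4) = -968517 /30400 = -31.86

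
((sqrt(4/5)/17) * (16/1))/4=8 * sqrt(5)/85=0.21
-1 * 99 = -99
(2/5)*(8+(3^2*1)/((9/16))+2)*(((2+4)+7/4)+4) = 611/5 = 122.20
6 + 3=9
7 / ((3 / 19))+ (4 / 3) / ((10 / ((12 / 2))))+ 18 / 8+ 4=3083 / 60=51.38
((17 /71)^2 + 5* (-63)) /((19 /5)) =-7938130 /95779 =-82.88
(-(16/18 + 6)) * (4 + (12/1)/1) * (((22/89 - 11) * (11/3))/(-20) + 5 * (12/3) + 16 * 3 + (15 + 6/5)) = -9498.00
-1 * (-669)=669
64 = 64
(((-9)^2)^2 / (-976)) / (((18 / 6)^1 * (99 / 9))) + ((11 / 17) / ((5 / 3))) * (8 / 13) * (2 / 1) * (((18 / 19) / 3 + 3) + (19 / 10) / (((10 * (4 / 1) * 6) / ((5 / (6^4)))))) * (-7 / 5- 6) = -10889014102147 / 912879396000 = -11.93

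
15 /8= 1.88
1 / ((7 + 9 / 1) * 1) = 1 / 16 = 0.06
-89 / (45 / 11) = -979 / 45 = -21.76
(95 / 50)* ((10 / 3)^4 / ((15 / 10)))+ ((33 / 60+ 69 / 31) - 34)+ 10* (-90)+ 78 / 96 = -466463303 / 602640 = -774.03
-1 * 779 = -779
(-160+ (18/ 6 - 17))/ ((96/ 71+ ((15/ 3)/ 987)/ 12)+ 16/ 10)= -731603880/ 12414287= -58.93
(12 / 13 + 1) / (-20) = -5 / 52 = -0.10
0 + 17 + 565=582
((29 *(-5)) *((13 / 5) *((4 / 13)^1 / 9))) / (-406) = 2 / 63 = 0.03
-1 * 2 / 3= -2 / 3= -0.67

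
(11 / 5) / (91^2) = 11 / 41405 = 0.00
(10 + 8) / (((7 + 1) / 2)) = 9 / 2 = 4.50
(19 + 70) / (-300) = -89 / 300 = -0.30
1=1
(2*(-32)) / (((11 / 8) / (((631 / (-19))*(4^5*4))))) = 1323302912 / 209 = 6331592.88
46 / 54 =23 / 27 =0.85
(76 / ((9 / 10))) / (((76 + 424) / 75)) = 38 / 3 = 12.67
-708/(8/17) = -3009/2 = -1504.50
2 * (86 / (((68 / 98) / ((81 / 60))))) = 56889 / 170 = 334.64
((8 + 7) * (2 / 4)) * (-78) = -585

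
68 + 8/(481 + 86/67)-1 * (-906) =31473398/32313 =974.02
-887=-887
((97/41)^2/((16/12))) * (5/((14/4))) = 141135/23534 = 6.00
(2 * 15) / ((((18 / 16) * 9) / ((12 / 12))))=2.96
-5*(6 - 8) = 10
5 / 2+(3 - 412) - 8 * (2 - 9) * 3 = -477 / 2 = -238.50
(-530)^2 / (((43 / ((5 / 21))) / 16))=22472000 / 903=24885.94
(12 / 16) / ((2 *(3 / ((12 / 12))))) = 1 / 8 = 0.12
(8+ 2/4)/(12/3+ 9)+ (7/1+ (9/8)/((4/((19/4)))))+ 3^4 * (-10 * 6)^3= -29113329041/1664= -17495991.01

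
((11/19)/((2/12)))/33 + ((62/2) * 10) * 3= 930.11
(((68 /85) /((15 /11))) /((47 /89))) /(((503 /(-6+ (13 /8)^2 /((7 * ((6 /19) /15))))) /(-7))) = -10454741 /56738400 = -0.18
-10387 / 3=-3462.33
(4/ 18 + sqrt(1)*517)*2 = 9310/ 9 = 1034.44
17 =17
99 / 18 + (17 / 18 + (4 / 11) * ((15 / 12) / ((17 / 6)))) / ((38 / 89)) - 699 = -88373207 / 127908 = -690.91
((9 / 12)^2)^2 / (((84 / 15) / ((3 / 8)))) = 1215 / 57344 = 0.02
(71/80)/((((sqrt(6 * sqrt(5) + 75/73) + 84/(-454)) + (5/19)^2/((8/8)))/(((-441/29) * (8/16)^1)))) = 71/(80 * (550246/36138627 -58 * sqrt(75/73 + 6 * sqrt(5))/441)) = -1.83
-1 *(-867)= 867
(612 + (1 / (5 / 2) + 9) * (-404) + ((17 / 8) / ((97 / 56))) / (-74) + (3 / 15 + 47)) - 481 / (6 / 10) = -424228763 / 107670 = -3940.08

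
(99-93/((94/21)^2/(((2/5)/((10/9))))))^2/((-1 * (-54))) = 17120343296307/97593620000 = 175.42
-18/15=-6/5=-1.20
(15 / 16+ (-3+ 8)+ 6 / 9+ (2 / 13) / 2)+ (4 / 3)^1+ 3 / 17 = 28963 / 3536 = 8.19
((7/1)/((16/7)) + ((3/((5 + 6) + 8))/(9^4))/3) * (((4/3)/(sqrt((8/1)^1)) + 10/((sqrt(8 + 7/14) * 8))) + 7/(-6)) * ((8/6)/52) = -42758149/466723296 + 30541535 * sqrt(34)/5289530688 + 6108307 * sqrt(2)/233361648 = -0.02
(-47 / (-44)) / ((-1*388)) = -47 / 17072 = -0.00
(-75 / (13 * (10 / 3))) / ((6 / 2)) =-15 / 26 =-0.58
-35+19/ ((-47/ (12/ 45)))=-24751/ 705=-35.11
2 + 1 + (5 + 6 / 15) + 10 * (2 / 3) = 226 / 15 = 15.07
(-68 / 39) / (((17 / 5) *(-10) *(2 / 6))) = 0.15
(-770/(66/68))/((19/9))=-375.79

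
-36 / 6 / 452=-3 / 226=-0.01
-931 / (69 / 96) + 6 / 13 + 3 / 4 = -1547735 / 1196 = -1294.09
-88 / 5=-17.60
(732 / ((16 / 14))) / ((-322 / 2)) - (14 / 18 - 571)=234425 / 414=566.24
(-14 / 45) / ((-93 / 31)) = 14 / 135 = 0.10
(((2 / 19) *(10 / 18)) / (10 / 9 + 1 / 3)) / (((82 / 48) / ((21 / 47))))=5040 / 475969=0.01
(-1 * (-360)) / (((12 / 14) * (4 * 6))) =17.50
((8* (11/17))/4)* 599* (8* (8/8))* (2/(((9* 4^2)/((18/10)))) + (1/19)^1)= 777502/1615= 481.43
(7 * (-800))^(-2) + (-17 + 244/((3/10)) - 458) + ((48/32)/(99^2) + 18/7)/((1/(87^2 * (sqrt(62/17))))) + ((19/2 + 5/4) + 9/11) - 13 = 348652640033/1034880000 + 98917579 * sqrt(1054)/86394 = 37508.41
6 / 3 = 2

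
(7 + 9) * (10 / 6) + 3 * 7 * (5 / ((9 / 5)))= 85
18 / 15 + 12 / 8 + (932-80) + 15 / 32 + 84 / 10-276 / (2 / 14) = -170949 / 160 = -1068.43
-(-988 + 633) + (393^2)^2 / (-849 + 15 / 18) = -143125155011 / 5089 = -28124416.39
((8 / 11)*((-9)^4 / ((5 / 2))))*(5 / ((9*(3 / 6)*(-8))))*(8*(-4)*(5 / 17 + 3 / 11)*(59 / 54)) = 10806912 / 2057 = 5253.72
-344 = -344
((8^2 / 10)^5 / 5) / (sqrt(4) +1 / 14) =469762048 / 453125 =1036.72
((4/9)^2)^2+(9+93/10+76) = 6189583/65610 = 94.34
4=4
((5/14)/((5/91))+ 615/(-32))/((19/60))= -6105/152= -40.16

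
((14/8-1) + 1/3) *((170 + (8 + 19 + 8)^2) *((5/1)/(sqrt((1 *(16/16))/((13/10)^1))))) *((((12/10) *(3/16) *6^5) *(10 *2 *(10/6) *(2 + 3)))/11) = 220340250 *sqrt(130)/11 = 228387762.01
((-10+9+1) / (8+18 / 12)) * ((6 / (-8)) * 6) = 0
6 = 6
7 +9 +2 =18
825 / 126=275 / 42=6.55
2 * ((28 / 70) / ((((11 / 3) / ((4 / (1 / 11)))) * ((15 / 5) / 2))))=32 / 5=6.40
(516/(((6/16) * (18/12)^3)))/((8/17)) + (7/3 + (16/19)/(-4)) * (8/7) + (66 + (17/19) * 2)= 3363280/3591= 936.59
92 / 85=1.08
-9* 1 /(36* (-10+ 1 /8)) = 2 /79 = 0.03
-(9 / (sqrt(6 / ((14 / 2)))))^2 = -189 / 2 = -94.50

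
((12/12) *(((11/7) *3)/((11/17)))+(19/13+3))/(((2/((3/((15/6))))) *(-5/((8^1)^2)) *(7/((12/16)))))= -153936/15925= -9.67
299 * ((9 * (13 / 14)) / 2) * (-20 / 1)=-24987.86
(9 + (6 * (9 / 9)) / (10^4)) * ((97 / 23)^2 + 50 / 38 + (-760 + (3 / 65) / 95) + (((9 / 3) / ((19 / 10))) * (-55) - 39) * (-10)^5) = 1849841443189824861 / 16332875000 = 113258776.74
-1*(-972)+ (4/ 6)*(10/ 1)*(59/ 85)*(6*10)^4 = 1019536524/ 17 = 59972736.71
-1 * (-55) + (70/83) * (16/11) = 51335/913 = 56.23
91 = 91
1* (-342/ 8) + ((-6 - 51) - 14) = -113.75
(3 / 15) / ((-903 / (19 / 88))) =-19 / 397320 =-0.00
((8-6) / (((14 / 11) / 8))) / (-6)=-44 / 21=-2.10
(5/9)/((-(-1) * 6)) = 0.09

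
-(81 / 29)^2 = -6561 / 841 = -7.80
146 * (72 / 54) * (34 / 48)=137.89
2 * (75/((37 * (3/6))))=300/37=8.11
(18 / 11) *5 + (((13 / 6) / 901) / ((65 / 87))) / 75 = 60817819 / 7433250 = 8.18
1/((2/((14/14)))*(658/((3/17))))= 3/22372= 0.00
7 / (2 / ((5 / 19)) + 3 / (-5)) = 1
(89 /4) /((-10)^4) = 0.00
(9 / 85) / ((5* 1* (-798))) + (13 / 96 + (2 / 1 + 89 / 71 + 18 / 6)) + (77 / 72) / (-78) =287375577917 / 45077104800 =6.38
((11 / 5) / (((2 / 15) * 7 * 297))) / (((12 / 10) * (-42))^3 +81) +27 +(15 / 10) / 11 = 300754160569 / 11083067919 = 27.14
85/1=85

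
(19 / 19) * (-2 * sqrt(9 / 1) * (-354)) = 2124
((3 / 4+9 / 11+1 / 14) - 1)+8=2661 / 308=8.64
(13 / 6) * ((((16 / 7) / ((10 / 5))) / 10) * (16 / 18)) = 208 / 945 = 0.22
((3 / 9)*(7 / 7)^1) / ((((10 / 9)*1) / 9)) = 27 / 10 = 2.70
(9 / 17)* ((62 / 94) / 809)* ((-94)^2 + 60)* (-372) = -1428.39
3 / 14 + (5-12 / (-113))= 8417 / 1582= 5.32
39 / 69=13 / 23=0.57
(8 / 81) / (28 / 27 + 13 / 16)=128 / 2397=0.05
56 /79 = 0.71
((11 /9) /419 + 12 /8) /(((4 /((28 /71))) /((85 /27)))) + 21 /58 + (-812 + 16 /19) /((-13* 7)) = 3531312828130 /362469639987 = 9.74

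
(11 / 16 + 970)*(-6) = -46593 / 8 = -5824.12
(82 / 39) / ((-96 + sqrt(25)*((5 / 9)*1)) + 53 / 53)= -123 / 5395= -0.02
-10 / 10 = -1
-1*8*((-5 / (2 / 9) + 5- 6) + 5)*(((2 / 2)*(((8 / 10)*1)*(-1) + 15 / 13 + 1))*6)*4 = 312576 / 65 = 4808.86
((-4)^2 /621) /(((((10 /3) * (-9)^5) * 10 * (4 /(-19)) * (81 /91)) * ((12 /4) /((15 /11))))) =1729 /54454102065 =0.00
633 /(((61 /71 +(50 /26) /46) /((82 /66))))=8958638 /10263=872.91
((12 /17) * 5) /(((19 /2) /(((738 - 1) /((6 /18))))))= 265320 /323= 821.42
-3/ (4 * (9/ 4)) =-1/ 3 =-0.33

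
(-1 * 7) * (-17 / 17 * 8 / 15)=3.73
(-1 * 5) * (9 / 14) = -45 / 14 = -3.21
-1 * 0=0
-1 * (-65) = 65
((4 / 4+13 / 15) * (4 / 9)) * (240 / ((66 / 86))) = 77056 / 297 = 259.45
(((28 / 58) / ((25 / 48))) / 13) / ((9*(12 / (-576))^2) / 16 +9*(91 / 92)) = 63307776 / 7904549575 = 0.01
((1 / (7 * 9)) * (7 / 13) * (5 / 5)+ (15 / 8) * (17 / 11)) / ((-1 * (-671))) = 29923 / 6908616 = 0.00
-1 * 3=-3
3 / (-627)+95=19854 / 209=95.00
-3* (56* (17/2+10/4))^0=-3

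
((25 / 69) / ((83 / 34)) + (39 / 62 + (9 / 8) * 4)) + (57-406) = -61023470 / 177537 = -343.72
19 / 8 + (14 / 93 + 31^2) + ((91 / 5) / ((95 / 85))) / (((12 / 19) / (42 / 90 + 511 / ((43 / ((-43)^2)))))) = 567512.74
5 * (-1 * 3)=-15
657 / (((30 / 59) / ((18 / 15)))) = 38763 / 25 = 1550.52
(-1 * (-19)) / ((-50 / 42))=-399 / 25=-15.96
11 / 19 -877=-16652 / 19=-876.42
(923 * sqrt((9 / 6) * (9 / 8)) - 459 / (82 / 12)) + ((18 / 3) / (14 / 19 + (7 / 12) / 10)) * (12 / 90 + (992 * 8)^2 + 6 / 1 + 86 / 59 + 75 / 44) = 2769 * sqrt(3) / 4 + 88515271914582 / 186263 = 475217811.62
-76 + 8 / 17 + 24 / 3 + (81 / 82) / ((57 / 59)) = -1761503 / 26486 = -66.51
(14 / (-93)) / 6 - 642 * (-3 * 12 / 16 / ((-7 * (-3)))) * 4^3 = 8597615 / 1953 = 4402.26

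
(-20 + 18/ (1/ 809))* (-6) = -87252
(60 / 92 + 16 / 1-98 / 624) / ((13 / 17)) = 21.57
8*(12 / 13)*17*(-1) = -1632 / 13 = -125.54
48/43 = 1.12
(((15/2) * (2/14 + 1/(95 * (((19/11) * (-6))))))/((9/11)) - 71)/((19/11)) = -69748019/1728468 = -40.35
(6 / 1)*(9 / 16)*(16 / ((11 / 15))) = 73.64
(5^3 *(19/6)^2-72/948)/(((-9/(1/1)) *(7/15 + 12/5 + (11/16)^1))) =-39.18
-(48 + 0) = -48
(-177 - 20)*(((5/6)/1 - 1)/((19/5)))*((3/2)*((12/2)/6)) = 985/76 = 12.96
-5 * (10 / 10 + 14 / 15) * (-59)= 1711 / 3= 570.33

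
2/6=1/3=0.33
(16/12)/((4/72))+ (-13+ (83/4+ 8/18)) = 1159/36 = 32.19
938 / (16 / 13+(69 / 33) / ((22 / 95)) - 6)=2950948 / 13401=220.20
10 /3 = 3.33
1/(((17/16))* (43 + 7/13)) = 104/4811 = 0.02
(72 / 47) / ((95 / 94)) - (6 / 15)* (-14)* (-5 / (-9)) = 3956 / 855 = 4.63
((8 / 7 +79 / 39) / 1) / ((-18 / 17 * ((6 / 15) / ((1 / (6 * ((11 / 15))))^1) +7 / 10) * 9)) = -367625 / 2719899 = -0.14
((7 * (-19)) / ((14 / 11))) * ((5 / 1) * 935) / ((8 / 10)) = -4885375 / 8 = -610671.88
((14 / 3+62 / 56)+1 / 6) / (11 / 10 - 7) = -2495 / 2478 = -1.01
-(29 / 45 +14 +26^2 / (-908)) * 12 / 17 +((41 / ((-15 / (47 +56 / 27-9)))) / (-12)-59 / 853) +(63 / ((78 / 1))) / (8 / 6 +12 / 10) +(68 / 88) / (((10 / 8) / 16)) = 411050209920107 / 43466004178740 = 9.46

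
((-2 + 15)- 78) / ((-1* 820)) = 13 / 164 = 0.08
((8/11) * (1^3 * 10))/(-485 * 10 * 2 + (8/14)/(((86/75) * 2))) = -4816/6423175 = -0.00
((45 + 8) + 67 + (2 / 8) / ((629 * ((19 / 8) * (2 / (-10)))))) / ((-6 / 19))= -717055 / 1887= -380.00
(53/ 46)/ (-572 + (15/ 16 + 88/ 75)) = -0.00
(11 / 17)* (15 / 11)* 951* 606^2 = 5238621540 / 17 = 308154208.24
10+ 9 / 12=43 / 4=10.75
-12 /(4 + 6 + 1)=-12 /11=-1.09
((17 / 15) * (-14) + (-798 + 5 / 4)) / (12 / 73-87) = 3559261 / 380340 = 9.36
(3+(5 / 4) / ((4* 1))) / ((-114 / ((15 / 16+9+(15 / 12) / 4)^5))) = -6140378653 / 1867776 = -3287.53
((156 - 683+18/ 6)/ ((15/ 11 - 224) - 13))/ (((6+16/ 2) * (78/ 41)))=59081/ 707616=0.08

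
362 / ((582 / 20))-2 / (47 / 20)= 158500 / 13677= 11.59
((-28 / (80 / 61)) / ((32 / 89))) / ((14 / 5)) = -5429 / 256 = -21.21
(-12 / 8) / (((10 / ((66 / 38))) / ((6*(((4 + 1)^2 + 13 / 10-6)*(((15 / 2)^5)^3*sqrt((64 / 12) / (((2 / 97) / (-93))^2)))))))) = -3175519562346873779296875*sqrt(3) / 1245184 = -4417147363292228712.81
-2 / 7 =-0.29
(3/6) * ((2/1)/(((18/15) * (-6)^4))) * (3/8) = 5/20736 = 0.00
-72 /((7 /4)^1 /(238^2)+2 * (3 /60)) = -719.78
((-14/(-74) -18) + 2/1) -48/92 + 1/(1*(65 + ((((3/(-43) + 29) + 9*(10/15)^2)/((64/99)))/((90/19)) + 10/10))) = -3666867227/224692083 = -16.32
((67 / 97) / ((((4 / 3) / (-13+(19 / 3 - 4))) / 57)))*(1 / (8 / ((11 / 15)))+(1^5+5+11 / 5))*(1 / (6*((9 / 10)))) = -1266635 / 2619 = -483.63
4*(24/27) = 32/9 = 3.56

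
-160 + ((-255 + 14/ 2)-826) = -1234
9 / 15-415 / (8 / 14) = -14513 / 20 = -725.65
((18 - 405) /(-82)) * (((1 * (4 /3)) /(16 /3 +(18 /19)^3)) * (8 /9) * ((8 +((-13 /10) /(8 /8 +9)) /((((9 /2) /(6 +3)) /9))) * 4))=333868684 /16302625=20.48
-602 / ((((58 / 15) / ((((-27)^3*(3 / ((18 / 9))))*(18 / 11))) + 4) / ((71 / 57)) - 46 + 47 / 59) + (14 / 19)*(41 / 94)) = 2991943415833785 / 207104102007412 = 14.45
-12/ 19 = -0.63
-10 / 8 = -5 / 4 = -1.25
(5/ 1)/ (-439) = -5/ 439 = -0.01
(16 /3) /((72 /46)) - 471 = -12625 /27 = -467.59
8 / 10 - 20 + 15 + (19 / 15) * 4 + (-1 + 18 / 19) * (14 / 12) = 153 / 190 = 0.81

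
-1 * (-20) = 20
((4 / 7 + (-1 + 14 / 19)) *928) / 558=19024 / 37107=0.51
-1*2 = -2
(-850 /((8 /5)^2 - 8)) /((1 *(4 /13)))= 8125 /16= 507.81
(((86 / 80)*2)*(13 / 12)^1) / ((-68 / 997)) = -557323 / 16320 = -34.15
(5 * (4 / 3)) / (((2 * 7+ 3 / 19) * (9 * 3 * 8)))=95 / 43578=0.00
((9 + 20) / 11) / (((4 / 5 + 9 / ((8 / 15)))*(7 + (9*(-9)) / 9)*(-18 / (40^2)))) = 464000 / 69993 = 6.63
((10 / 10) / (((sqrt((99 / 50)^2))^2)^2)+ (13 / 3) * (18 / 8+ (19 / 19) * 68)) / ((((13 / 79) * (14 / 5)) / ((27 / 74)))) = 241.11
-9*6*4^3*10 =-34560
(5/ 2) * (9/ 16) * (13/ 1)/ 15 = 39/ 32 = 1.22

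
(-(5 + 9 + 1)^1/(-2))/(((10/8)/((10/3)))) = 20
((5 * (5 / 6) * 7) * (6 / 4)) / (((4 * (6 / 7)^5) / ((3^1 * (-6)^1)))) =-2941225 / 6912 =-425.52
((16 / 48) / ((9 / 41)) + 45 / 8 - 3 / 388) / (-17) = -149509 / 356184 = -0.42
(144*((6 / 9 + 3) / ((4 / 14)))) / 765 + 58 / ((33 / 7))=13762 / 935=14.72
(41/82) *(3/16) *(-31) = -93/32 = -2.91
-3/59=-0.05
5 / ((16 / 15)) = 75 / 16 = 4.69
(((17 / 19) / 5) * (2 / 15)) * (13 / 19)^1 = 442 / 27075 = 0.02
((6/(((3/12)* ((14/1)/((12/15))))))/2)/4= 6/35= 0.17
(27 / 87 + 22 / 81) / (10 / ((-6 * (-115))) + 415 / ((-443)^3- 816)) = 2733452966243 / 68050912104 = 40.17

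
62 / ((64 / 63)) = 1953 / 32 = 61.03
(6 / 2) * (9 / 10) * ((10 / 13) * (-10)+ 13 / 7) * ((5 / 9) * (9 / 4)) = -14337 / 728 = -19.69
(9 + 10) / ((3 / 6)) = 38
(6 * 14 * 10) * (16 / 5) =2688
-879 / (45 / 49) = -14357 / 15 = -957.13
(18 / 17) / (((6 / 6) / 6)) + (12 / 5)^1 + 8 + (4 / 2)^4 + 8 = 40.75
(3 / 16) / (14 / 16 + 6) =3 / 110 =0.03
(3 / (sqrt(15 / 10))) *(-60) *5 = -300 *sqrt(6) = -734.85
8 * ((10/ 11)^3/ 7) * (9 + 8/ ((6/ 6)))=136000/ 9317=14.60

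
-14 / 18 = -7 / 9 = -0.78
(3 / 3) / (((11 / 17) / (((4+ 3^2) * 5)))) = 1105 / 11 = 100.45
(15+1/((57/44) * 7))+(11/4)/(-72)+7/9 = 67457/4256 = 15.85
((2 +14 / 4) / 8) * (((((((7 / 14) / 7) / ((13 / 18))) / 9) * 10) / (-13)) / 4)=-55 / 37856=-0.00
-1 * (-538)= 538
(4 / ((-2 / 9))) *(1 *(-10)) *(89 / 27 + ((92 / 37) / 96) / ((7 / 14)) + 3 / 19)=1330945 / 2109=631.08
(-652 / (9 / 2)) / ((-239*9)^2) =-1304 / 41641209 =-0.00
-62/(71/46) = -2852/71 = -40.17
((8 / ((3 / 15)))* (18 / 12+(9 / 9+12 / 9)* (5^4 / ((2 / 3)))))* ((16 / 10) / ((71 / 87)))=12188352 / 71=171666.93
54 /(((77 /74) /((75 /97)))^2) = 1663335000 /55785961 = 29.82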